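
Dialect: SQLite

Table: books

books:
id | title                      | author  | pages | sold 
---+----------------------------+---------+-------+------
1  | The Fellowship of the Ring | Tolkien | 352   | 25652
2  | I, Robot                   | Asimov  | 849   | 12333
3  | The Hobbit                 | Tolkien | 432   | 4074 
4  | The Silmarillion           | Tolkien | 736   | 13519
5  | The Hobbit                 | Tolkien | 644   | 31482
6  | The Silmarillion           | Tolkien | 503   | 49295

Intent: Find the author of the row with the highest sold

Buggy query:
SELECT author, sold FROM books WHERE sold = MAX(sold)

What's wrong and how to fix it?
Bug: WHERE is evaluated per row; an aggregate over the whole table isn't defined there

Fix: Use a subquery: WHERE sold = (SELECT MAX(sold) FROM books)

Corrected query:
SELECT author, sold FROM books WHERE sold = (SELECT MAX(sold) FROM books)

Result:
author  | sold 
--------+------
Tolkien | 49295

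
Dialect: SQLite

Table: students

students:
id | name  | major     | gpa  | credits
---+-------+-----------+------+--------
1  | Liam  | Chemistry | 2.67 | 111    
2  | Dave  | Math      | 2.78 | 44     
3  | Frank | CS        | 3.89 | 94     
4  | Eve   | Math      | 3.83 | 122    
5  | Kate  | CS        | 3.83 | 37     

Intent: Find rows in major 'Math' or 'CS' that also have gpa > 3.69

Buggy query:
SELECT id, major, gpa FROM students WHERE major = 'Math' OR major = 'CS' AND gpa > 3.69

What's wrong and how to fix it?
Bug: AND binds tighter than OR, so this parses as major = 'Math' OR (major = 'CS' AND gpa > 3.69)

Fix: Add parentheses around the OR so the AND applies to both alternatives

Corrected query:
SELECT id, major, gpa FROM students WHERE (major = 'Math' OR major = 'CS') AND gpa > 3.69

Result:
id | major | gpa 
---+-------+-----
3  | CS    | 3.89
4  | Math  | 3.83
5  | CS    | 3.83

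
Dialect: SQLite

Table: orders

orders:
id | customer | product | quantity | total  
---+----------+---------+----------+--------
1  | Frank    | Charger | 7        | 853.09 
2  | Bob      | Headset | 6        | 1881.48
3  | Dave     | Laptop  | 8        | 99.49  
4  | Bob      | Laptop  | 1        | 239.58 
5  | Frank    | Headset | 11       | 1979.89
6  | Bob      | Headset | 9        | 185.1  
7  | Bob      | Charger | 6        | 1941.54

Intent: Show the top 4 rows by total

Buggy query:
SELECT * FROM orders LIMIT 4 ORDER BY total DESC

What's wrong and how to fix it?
Bug: LIMIT must come after ORDER BY

Fix: Sort with ORDER BY, then apply LIMIT

Corrected query:
SELECT * FROM orders ORDER BY total DESC LIMIT 4

Result:
id | customer | product | quantity | total  
---+----------+---------+----------+--------
5  | Frank    | Headset | 11       | 1979.89
7  | Bob      | Charger | 6        | 1941.54
2  | Bob      | Headset | 6        | 1881.48
1  | Frank    | Charger | 7        | 853.09 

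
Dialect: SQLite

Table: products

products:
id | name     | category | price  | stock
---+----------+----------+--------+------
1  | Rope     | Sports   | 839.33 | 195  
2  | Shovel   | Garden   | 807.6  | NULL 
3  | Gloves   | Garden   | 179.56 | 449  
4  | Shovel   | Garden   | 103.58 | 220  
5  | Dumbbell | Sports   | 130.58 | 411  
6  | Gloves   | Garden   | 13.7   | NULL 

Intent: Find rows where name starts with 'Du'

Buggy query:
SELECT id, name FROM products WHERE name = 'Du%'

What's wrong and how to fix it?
Bug: '=' compares the literal string including the % character; pattern matching needs LIKE

Fix: Replace '=' with LIKE so 'Du%' is treated as a pattern

Corrected query:
SELECT id, name FROM products WHERE name LIKE 'Du%'

Result:
id | name    
---+---------
5  | Dumbbell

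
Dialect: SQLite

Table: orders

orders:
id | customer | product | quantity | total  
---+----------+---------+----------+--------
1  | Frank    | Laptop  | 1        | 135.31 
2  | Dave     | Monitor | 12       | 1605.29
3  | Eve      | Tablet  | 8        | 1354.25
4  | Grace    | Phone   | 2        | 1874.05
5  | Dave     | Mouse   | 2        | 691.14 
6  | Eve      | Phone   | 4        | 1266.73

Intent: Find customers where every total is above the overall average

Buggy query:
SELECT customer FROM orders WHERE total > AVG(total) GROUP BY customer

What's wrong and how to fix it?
Bug: WHERE evaluates per row before aggregation, so AVG() is unavailable

Fix: Compute the overall average in a scalar subquery and compare each group's MIN against it in HAVING

Corrected query:
SELECT customer FROM orders GROUP BY customer HAVING MIN(total) > (SELECT AVG(total) FROM orders)

Result:
customer
--------
Eve     
Grace   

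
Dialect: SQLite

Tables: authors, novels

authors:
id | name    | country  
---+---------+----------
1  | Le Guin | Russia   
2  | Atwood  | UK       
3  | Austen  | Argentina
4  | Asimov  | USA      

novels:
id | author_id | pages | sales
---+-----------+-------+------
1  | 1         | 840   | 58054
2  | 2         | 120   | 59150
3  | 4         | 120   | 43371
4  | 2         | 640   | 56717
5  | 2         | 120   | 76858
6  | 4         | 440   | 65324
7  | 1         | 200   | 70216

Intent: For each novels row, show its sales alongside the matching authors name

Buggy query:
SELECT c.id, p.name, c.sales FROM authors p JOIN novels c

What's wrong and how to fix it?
Bug: Missing join condition: each novels row is matched to all authors rows instead of just its own

Fix: Specify the join condition linking the foreign key to the parent id

Corrected query:
SELECT c.id, p.name, c.sales FROM authors p JOIN novels c ON c.author_id = p.id

Result:
id | name    | sales
---+---------+------
1  | Le Guin | 58054
2  | Atwood  | 59150
3  | Asimov  | 43371
4  | Atwood  | 56717
5  | Atwood  | 76858
6  | Asimov  | 65324
7  | Le Guin | 70216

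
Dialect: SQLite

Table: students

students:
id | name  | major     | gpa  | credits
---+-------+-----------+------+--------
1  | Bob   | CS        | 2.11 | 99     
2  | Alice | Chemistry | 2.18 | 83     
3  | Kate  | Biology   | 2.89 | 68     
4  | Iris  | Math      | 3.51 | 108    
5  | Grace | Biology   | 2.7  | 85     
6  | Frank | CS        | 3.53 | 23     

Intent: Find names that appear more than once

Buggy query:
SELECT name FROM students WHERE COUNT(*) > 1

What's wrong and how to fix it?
Bug: WHERE can't reference COUNT(*); aggregates are computed after WHERE

Fix: Group first, then use HAVING for the count condition

Corrected query:
SELECT name FROM students GROUP BY name HAVING COUNT(*) > 1

Result:
(no rows)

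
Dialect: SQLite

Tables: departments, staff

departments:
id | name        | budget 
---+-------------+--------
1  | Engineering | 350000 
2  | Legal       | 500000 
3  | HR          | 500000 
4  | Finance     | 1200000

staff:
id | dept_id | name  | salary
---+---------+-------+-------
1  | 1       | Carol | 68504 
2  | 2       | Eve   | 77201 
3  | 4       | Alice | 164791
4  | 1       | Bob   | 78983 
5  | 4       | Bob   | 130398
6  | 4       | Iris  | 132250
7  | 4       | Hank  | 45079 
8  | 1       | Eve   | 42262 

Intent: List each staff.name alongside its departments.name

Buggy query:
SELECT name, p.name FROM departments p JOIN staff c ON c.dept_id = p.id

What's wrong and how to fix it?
Bug: 'name' exists in both joined tables, so the database can't tell which one is meant

Fix: Prefix ambiguous columns with the table alias

Corrected query:
SELECT c.name, p.name FROM departments p JOIN staff c ON c.dept_id = p.id

Result:
name  | name       
------+------------
Carol | Engineering
Eve   | Legal      
Alice | Finance    
Bob   | Engineering
Bob   | Finance    
Iris  | Finance    
Hank  | Finance    
Eve   | Engineering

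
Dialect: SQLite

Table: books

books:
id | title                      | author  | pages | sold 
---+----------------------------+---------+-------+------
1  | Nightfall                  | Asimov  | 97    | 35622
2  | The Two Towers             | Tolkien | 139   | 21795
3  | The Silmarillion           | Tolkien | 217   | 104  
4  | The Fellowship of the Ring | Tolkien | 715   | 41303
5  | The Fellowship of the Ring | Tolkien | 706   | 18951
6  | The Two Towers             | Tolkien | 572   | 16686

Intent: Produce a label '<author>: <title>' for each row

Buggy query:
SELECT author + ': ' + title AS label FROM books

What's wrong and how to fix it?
Bug: SQLite uses || for string concatenation; + coerces text to numbers (yielding 0)

Fix: Replace + with || to concatenate text

Corrected query:
SELECT author || ': ' || title AS label FROM books

Result:
label                              
-----------------------------------
Asimov: Nightfall                  
Tolkien: The Two Towers            
Tolkien: The Silmarillion          
Tolkien: The Fellowship of the Ring
Tolkien: The Fellowship of the Ring
Tolkien: The Two Towers            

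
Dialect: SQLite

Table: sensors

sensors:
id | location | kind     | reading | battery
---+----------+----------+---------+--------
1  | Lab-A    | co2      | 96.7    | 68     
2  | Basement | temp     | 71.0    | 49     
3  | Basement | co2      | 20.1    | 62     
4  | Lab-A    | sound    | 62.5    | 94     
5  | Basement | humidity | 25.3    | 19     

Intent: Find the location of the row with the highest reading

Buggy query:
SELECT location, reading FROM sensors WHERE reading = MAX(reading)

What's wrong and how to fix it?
Bug: WHERE is evaluated per row; an aggregate over the whole table isn't defined there

Fix: Use a subquery: WHERE reading = (SELECT MAX(reading) FROM sensors)

Corrected query:
SELECT location, reading FROM sensors WHERE reading = (SELECT MAX(reading) FROM sensors)

Result:
location | reading
---------+--------
Lab-A    | 96.7   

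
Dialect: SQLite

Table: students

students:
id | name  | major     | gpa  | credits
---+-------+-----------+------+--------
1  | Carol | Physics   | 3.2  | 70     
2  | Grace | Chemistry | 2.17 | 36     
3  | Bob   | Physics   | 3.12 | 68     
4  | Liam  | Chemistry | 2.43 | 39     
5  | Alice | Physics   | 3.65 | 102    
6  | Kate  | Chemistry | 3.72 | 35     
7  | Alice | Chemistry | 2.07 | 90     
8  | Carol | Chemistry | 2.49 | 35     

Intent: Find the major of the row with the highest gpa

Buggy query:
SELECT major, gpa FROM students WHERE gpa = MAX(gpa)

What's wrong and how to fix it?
Bug: WHERE is evaluated per row; an aggregate over the whole table isn't defined there

Fix: Wrap MAX in a scalar subquery so WHERE compares against a single value

Corrected query:
SELECT major, gpa FROM students WHERE gpa = (SELECT MAX(gpa) FROM students)

Result:
major     | gpa 
----------+-----
Chemistry | 3.72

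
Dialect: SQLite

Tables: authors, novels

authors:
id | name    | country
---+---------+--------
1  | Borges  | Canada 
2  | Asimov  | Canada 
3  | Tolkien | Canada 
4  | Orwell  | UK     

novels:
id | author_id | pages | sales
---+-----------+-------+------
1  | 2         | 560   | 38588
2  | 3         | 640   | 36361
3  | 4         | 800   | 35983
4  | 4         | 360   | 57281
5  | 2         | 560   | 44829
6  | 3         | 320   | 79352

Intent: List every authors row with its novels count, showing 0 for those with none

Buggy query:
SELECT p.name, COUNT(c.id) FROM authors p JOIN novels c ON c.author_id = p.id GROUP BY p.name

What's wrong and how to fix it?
Bug: An inner join excludes parents with zero children

Fix: Use LEFT JOIN so parents without children still appear (COUNT(c.id) gives 0)

Corrected query:
SELECT p.name, COUNT(c.id) FROM authors p LEFT JOIN novels c ON c.author_id = p.id GROUP BY p.name

Result:
name    | COUNT(c.id)
--------+------------
Asimov  | 2          
Borges  | 0          
Orwell  | 2          
Tolkien | 2          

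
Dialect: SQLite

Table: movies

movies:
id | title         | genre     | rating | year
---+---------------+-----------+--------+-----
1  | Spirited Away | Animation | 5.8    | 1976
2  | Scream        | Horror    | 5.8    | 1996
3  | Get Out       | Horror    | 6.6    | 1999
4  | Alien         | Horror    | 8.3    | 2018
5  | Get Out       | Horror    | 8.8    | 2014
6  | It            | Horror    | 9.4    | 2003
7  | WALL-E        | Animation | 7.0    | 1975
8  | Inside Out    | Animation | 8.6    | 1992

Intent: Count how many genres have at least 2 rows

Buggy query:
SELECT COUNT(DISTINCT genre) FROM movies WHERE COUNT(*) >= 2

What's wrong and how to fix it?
Bug: COUNT(*) cannot appear in WHERE; the per-group count doesn't exist yet

Fix: Use a subquery that GROUPs and filters with HAVING, then count its rows

Corrected query:
SELECT COUNT(*) FROM (SELECT genre FROM movies GROUP BY genre HAVING COUNT(*) >= 2)

Result:
COUNT(*)
--------
2       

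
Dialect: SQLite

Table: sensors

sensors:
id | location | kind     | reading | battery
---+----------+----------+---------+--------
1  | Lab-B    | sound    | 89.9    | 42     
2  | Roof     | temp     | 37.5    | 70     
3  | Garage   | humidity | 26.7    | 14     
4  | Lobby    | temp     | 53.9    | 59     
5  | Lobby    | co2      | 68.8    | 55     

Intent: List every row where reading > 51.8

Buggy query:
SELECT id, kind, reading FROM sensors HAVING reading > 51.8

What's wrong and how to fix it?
Bug: HAVING filters the output of aggregation, but this query has no GROUP BY and no aggregate functions, so SQLite rejects it (HAVING clause on a non-aggregate query); the condition here is per row

Fix: Replace HAVING with WHERE since the condition applies to individual rows

Corrected query:
SELECT id, kind, reading FROM sensors WHERE reading > 51.8

Result:
id | kind  | reading
---+-------+--------
1  | sound | 89.9   
4  | temp  | 53.9   
5  | co2   | 68.8   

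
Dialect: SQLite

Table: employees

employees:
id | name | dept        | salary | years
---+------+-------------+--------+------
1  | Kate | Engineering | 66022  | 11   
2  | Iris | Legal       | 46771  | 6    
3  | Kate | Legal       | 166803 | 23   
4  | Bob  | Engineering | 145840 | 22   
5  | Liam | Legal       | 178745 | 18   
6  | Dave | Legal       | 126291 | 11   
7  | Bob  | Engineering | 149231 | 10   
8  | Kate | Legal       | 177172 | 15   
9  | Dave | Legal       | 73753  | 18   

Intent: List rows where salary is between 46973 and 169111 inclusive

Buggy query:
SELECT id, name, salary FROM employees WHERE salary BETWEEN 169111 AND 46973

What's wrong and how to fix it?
Bug: The bounds are reversed; BETWEEN a AND b requires a <= b to match anything

Fix: Swap the bounds so the smaller value comes first

Corrected query:
SELECT id, name, salary FROM employees WHERE salary BETWEEN 46973 AND 169111

Result:
id | name | salary
---+------+-------
1  | Kate | 66022 
3  | Kate | 166803
4  | Bob  | 145840
6  | Dave | 126291
7  | Bob  | 149231
9  | Dave | 73753 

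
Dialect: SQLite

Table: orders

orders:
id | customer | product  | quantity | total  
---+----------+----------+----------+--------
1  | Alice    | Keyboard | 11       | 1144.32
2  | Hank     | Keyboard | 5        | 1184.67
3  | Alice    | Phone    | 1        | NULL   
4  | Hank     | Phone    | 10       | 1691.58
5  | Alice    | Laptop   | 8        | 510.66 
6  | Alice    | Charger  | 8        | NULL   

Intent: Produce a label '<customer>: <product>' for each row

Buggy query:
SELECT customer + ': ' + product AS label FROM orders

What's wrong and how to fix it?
Bug: '+' is numeric addition; on text columns SQLite converts them to 0 instead of concatenating

Fix: Replace + with || to concatenate text

Corrected query:
SELECT customer || ': ' || product AS label FROM orders

Result:
label          
---------------
Alice: Keyboard
Hank: Keyboard 
Alice: Phone   
Hank: Phone    
Alice: Laptop  
Alice: Charger 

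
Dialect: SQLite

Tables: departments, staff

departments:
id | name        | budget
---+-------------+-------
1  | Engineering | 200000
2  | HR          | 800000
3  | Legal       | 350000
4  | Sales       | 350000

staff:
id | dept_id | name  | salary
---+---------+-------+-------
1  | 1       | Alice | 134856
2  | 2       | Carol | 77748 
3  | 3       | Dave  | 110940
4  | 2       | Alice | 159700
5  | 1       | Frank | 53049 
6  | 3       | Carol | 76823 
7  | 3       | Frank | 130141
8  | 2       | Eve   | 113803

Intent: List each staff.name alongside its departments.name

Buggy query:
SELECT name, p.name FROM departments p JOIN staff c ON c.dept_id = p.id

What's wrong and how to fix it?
Bug: Both tables have a 'name' column; the unqualified reference is ambiguous

Fix: Prefix ambiguous columns with the table alias

Corrected query:
SELECT c.name, p.name FROM departments p JOIN staff c ON c.dept_id = p.id

Result:
name  | name       
------+------------
Alice | Engineering
Carol | HR         
Dave  | Legal      
Alice | HR         
Frank | Engineering
Carol | Legal      
Frank | Legal      
Eve   | HR         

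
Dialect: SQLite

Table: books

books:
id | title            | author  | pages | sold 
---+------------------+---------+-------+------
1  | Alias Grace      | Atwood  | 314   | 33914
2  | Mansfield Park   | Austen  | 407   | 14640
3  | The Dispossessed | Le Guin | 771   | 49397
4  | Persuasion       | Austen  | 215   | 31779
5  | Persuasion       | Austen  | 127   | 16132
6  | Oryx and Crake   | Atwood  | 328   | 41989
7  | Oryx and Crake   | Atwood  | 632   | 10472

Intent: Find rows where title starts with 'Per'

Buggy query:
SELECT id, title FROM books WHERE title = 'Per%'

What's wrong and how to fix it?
Bug: Wildcards only work with LIKE; '=' treats '%' as a literal character

Fix: Use LIKE for wildcard pattern matching

Corrected query:
SELECT id, title FROM books WHERE title LIKE 'Per%'

Result:
id | title     
---+-----------
4  | Persuasion
5  | Persuasion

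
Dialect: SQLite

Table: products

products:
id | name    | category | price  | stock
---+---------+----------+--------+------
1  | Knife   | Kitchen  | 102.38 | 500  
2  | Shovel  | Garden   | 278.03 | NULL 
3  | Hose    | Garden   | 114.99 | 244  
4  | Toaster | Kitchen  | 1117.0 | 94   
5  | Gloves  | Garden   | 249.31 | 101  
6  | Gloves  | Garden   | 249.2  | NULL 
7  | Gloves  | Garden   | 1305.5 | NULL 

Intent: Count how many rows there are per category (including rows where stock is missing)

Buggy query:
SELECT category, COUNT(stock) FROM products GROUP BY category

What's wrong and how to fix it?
Bug: COUNT(column) counts non-NULL values only; rows with NULL stock aren't counted

Fix: Use COUNT(*) to count all rows regardless of NULL

Corrected query:
SELECT category, COUNT(*) FROM products GROUP BY category

Result:
category | COUNT(*)
---------+---------
Garden   | 5       
Kitchen  | 2       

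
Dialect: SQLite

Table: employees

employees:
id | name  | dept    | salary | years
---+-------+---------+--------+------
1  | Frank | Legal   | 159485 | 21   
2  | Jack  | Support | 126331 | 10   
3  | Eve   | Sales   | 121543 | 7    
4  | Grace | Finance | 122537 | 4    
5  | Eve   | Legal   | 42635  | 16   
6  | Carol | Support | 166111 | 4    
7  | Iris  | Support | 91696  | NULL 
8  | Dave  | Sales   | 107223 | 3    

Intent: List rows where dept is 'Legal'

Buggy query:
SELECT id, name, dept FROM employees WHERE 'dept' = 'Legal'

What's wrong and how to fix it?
Bug: Single quotes denote string literals in SQL; the column name is being compared as a constant string

Fix: Reference the column as dept without single quotes

Corrected query:
SELECT id, name, dept FROM employees WHERE dept = 'Legal'

Result:
id | name  | dept 
---+-------+------
1  | Frank | Legal
5  | Eve   | Legal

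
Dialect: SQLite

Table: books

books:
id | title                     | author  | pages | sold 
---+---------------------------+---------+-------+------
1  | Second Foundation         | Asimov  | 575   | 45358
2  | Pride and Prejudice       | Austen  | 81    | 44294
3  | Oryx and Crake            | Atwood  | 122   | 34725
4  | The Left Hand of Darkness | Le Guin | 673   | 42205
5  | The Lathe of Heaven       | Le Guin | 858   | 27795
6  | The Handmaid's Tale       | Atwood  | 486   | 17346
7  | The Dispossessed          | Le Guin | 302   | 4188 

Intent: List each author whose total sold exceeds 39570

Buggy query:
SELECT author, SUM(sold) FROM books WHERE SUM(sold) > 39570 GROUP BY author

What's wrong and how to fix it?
Bug: Aggregate functions cannot appear in a WHERE clause

Fix: Use HAVING (which filters groups after aggregation) instead of WHERE

Corrected query:
SELECT author, SUM(sold) FROM books GROUP BY author HAVING SUM(sold) > 39570

Result:
author  | SUM(sold)
--------+----------
Asimov  | 45358    
Atwood  | 52071    
Austen  | 44294    
Le Guin | 74188    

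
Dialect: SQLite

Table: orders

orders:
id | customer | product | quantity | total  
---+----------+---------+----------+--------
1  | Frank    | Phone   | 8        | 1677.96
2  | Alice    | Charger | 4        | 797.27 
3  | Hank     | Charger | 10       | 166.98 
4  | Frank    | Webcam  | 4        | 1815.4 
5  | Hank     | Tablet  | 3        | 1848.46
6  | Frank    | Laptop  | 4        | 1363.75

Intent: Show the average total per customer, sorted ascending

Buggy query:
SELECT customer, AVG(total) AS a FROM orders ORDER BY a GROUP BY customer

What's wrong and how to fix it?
Bug: GROUP BY must precede ORDER BY

Fix: Move ORDER BY to the end, after GROUP BY

Corrected query:
SELECT customer, AVG(total) AS a FROM orders GROUP BY customer ORDER BY a

Result:
customer | a          
---------+------------
Alice    | 797.27     
Hank     | 1007.72    
Frank    | 1619.036667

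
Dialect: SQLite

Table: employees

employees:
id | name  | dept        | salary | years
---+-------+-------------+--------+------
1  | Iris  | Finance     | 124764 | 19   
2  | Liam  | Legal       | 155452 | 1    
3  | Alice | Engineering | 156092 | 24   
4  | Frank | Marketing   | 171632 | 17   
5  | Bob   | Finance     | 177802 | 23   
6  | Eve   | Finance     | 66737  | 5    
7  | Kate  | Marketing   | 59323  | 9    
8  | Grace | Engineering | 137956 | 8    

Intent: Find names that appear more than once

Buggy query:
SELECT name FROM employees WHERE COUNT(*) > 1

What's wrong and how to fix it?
Bug: COUNT(*) is an aggregate and cannot be used in WHERE

Fix: Group first, then use HAVING for the count condition

Corrected query:
SELECT name FROM employees GROUP BY name HAVING COUNT(*) > 1

Result:
(no rows)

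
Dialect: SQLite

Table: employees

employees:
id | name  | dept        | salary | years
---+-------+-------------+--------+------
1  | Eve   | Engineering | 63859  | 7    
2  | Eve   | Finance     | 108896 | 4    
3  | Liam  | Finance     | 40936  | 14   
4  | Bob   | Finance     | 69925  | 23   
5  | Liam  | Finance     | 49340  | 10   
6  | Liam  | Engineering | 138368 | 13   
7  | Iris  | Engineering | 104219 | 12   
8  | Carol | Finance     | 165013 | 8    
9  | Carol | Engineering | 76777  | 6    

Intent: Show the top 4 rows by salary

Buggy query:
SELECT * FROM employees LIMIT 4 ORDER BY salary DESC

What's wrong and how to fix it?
Bug: LIMIT must come after ORDER BY

Fix: Swap the clauses: ORDER BY first, then LIMIT

Corrected query:
SELECT * FROM employees ORDER BY salary DESC LIMIT 4

Result:
id | name  | dept        | salary | years
---+-------+-------------+--------+------
8  | Carol | Finance     | 165013 | 8    
6  | Liam  | Engineering | 138368 | 13   
2  | Eve   | Finance     | 108896 | 4    
7  | Iris  | Engineering | 104219 | 12   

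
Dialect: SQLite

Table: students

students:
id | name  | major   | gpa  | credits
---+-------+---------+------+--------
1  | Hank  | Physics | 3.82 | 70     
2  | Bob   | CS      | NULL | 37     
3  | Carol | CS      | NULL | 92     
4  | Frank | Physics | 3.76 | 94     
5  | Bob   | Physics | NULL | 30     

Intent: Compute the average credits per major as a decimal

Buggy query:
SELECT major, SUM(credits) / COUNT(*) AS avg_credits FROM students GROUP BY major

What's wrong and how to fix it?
Bug: Both operands are integers, so '/' performs integer division and truncates

Fix: Multiply by 1.0 (or CAST to REAL) to force floating-point division

Corrected query:
SELECT major, SUM(credits) * 1.0 / COUNT(*) AS avg_credits FROM students GROUP BY major

Result:
major   | avg_credits
--------+------------
CS      | 64.5       
Physics | 64.666667  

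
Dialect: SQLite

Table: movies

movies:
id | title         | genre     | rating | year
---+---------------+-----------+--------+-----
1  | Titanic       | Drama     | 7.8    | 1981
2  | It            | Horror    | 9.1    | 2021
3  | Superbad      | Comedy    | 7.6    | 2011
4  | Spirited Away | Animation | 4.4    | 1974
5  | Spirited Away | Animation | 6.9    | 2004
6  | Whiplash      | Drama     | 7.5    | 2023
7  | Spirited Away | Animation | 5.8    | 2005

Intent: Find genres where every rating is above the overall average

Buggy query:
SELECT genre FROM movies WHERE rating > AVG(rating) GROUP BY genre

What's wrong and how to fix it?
Bug: WHERE evaluates per row before aggregation, so AVG() is unavailable

Fix: Compute the overall average in a scalar subquery and compare each group's MIN against it in HAVING

Corrected query:
SELECT genre FROM movies GROUP BY genre HAVING MIN(rating) > (SELECT AVG(rating) FROM movies)

Result:
genre 
------
Comedy
Drama 
Horror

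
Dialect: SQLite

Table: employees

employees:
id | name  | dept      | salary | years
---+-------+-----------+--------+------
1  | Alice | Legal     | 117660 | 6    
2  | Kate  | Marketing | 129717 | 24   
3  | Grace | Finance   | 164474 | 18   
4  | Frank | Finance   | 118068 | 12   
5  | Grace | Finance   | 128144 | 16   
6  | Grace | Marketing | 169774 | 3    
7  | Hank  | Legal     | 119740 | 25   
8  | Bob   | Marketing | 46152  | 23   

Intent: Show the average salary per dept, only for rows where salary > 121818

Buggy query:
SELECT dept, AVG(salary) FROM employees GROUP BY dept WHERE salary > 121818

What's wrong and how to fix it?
Bug: Row-level WHERE must come before GROUP BY in the clause order

Fix: Place WHERE between FROM and GROUP BY

Corrected query:
SELECT dept, AVG(salary) FROM employees WHERE salary > 121818 GROUP BY dept

Result:
dept      | AVG(salary)
----------+------------
Finance   | 146309     
Marketing | 149745.5   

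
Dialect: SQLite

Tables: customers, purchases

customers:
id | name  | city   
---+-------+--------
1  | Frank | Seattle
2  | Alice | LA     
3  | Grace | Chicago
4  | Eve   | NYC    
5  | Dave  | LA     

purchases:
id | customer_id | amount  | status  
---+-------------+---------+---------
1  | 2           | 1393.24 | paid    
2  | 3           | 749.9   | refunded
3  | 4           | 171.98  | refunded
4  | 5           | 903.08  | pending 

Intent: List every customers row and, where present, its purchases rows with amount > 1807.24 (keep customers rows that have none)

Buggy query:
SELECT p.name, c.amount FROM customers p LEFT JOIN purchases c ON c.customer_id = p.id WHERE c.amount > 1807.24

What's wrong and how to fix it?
Bug: A WHERE condition on the right-hand table after LEFT JOIN drops unmatched parents

Fix: Move the right-table condition into the ON clause so unmatched parents are kept

Corrected query:
SELECT p.name, c.amount FROM customers p LEFT JOIN purchases c ON c.customer_id = p.id AND c.amount > 1807.24

Result:
name  | amount
------+-------
Frank | NULL  
Alice | NULL  
Grace | NULL  
Eve   | NULL  
Dave  | NULL  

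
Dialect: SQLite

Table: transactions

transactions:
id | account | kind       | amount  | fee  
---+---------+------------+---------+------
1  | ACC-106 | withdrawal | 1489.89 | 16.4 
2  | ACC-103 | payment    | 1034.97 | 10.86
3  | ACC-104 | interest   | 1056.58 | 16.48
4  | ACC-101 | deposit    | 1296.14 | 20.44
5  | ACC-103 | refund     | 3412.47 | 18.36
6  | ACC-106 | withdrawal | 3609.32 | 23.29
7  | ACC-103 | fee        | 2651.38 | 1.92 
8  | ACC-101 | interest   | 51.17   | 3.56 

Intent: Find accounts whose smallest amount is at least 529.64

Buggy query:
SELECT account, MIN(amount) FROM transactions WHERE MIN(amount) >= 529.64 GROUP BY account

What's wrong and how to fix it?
Bug: Aggregates like MIN are computed per group after WHERE runs

Fix: Use HAVING for the per-group MIN condition

Corrected query:
SELECT account, MIN(amount) FROM transactions GROUP BY account HAVING MIN(amount) >= 529.64

Result:
account | MIN(amount)
--------+------------
ACC-103 | 1034.97    
ACC-104 | 1056.58    
ACC-106 | 1489.89    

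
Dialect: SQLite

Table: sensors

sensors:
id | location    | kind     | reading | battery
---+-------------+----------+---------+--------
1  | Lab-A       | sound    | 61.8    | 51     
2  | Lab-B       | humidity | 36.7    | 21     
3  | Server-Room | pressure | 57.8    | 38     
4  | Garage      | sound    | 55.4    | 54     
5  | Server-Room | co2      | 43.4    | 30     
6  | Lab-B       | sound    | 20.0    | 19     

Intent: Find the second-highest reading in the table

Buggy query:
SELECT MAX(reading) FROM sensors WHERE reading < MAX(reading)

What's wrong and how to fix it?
Bug: MAX(reading) on the right of the comparison is an aggregate-in-WHERE error

Fix: Compute the overall MAX in a subquery, then take MAX of rows below it

Corrected query:
SELECT MAX(reading) FROM sensors WHERE reading < (SELECT MAX(reading) FROM sensors)

Result:
MAX(reading)
------------
57.8        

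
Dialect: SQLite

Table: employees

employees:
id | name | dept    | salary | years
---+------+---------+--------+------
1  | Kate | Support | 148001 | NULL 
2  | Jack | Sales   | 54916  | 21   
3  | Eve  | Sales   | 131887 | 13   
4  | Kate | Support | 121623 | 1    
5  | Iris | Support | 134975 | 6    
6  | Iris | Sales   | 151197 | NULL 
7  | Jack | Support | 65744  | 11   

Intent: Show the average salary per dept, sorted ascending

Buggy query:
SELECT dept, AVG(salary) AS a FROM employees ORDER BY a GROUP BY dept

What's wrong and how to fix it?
Bug: ORDER BY appears before GROUP BY; SQL clause order requires GROUP BY first

Fix: Reorder: SELECT … FROM … GROUP BY … ORDER BY …

Corrected query:
SELECT dept, AVG(salary) AS a FROM employees GROUP BY dept ORDER BY a

Result:
dept    | a            
--------+--------------
Sales   | 112666.666667
Support | 117585.75    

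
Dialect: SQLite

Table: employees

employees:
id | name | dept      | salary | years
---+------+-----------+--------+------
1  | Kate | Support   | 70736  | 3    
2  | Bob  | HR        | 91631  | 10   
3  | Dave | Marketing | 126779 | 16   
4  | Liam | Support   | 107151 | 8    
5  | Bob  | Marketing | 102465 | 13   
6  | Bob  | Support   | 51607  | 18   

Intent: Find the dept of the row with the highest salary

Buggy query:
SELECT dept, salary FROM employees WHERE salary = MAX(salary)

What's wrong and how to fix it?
Bug: WHERE is evaluated per row; an aggregate over the whole table isn't defined there

Fix: Use a subquery: WHERE salary = (SELECT MAX(salary) FROM employees)

Corrected query:
SELECT dept, salary FROM employees WHERE salary = (SELECT MAX(salary) FROM employees)

Result:
dept      | salary
----------+-------
Marketing | 126779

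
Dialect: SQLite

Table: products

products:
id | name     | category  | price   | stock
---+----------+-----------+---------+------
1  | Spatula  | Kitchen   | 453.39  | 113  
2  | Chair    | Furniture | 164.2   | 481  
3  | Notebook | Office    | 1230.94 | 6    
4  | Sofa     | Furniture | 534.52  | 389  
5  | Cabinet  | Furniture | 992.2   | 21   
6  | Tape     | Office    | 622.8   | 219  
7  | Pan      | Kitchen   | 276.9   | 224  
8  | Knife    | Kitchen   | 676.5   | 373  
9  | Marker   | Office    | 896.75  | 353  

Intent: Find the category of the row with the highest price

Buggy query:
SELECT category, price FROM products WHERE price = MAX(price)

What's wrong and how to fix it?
Bug: WHERE is evaluated per row; an aggregate over the whole table isn't defined there

Fix: Wrap MAX in a scalar subquery so WHERE compares against a single value

Corrected query:
SELECT category, price FROM products WHERE price = (SELECT MAX(price) FROM products)

Result:
category | price  
---------+--------
Office   | 1230.94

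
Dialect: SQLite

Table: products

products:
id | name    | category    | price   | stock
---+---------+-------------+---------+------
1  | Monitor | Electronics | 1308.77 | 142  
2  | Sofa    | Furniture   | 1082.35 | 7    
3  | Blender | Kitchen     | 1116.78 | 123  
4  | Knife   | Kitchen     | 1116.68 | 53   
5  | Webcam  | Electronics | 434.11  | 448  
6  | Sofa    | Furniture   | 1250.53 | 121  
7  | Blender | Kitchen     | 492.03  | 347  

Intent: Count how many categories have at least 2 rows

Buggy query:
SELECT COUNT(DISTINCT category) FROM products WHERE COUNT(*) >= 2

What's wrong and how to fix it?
Bug: WHERE filters individual rows, not groups, so a group-level COUNT is invalid there

Fix: Group first with HAVING COUNT(*) >= 2, then COUNT the resulting groups

Corrected query:
SELECT COUNT(*) FROM (SELECT category FROM products GROUP BY category HAVING COUNT(*) >= 2)

Result:
COUNT(*)
--------
3       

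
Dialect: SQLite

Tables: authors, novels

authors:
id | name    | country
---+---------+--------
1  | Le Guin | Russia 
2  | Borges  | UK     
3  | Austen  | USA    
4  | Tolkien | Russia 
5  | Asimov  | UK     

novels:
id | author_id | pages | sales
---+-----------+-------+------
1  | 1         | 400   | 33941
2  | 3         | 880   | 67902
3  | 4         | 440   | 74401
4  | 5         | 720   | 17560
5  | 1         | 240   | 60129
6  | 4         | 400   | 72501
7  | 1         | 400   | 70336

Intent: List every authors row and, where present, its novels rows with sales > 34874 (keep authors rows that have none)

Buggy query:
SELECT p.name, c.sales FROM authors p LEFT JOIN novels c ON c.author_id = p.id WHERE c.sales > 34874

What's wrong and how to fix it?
Bug: A WHERE condition on the right-hand table after LEFT JOIN drops unmatched parents

Fix: Move the right-table condition into the ON clause so unmatched parents are kept

Corrected query:
SELECT p.name, c.sales FROM authors p LEFT JOIN novels c ON c.author_id = p.id AND c.sales > 34874

Result:
name    | sales
--------+------
Le Guin | 60129
Le Guin | 70336
Borges  | NULL 
Austen  | 67902
Tolkien | 72501
Tolkien | 74401
Asimov  | NULL 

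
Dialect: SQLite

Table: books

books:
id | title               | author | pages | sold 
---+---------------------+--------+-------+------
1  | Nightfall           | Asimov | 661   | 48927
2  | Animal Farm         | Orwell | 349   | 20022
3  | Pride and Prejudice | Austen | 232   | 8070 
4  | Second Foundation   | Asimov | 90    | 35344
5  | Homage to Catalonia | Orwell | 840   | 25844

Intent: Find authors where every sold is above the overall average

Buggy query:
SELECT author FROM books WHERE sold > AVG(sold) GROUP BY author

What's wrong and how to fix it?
Bug: WHERE evaluates per row before aggregation, so AVG() is unavailable

Fix: Compute the overall average in a scalar subquery and compare each group's MIN against it in HAVING

Corrected query:
SELECT author FROM books GROUP BY author HAVING MIN(sold) > (SELECT AVG(sold) FROM books)

Result:
author
------
Asimov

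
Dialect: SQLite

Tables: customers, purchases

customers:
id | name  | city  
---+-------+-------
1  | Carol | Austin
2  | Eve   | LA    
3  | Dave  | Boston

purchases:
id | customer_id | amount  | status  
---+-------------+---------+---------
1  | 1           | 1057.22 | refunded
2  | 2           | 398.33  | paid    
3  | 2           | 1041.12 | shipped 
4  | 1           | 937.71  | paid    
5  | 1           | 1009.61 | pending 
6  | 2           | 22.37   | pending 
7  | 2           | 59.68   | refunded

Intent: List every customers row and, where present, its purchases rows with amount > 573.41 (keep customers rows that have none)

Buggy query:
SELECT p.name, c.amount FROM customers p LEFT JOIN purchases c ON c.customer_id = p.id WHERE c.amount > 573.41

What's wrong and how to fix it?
Bug: A WHERE condition on the right-hand table after LEFT JOIN drops unmatched parents

Fix: Move the right-table condition into the ON clause so unmatched parents are kept

Corrected query:
SELECT p.name, c.amount FROM customers p LEFT JOIN purchases c ON c.customer_id = p.id AND c.amount > 573.41

Result:
name  | amount 
------+--------
Carol | 937.71 
Carol | 1009.61
Carol | 1057.22
Eve   | 1041.12
Dave  | NULL   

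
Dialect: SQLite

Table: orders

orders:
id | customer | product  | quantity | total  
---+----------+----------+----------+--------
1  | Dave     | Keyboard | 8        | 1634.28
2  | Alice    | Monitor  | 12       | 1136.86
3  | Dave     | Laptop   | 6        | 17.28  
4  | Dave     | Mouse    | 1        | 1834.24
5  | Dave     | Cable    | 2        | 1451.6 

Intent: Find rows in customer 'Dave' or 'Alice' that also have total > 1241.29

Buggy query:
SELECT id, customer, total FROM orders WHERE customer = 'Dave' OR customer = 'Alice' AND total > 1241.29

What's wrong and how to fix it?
Bug: Without parentheses, AND is evaluated before OR, so the total filter only applies to the 'Alice' branch

Fix: Add parentheses around the OR so the AND applies to both alternatives

Corrected query:
SELECT id, customer, total FROM orders WHERE (customer = 'Dave' OR customer = 'Alice') AND total > 1241.29

Result:
id | customer | total  
---+----------+--------
1  | Dave     | 1634.28
4  | Dave     | 1834.24
5  | Dave     | 1451.6 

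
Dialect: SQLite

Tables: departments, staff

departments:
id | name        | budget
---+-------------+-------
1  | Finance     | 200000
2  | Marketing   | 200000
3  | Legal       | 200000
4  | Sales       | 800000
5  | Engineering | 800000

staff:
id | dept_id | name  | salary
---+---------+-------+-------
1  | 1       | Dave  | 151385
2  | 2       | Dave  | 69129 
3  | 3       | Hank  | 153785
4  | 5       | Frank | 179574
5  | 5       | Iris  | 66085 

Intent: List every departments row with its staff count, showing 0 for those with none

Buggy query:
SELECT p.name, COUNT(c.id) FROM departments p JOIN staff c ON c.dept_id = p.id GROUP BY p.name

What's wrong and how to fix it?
Bug: An inner join excludes parents with zero children

Fix: Switch to LEFT JOIN to retain unmatched parent rows

Corrected query:
SELECT p.name, COUNT(c.id) FROM departments p LEFT JOIN staff c ON c.dept_id = p.id GROUP BY p.name

Result:
name        | COUNT(c.id)
------------+------------
Engineering | 2          
Finance     | 1          
Legal       | 1          
Marketing   | 1          
Sales       | 0          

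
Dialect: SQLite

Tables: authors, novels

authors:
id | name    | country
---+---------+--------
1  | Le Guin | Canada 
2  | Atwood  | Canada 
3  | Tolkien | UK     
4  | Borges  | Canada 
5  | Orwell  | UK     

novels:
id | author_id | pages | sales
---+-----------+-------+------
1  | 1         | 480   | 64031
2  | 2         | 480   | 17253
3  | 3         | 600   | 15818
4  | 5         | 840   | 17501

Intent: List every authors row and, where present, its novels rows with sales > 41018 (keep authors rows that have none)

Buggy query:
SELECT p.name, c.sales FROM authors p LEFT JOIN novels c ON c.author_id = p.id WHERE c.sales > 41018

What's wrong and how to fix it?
Bug: A WHERE condition on the right-hand table after LEFT JOIN drops unmatched parents

Fix: Move the right-table condition into the ON clause so unmatched parents are kept

Corrected query:
SELECT p.name, c.sales FROM authors p LEFT JOIN novels c ON c.author_id = p.id AND c.sales > 41018

Result:
name    | sales
--------+------
Le Guin | 64031
Atwood  | NULL 
Tolkien | NULL 
Borges  | NULL 
Orwell  | NULL 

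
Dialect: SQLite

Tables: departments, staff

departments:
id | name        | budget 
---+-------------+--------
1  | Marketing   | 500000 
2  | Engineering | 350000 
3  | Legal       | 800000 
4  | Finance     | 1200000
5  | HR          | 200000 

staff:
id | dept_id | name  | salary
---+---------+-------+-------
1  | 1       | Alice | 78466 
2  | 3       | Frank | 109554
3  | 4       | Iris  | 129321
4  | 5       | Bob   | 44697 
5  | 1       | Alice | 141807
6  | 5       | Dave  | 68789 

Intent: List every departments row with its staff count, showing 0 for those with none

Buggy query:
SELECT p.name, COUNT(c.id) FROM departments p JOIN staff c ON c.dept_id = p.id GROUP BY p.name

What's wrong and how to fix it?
Bug: An inner join excludes parents with zero children

Fix: Use LEFT JOIN so parents without children still appear (COUNT(c.id) gives 0)

Corrected query:
SELECT p.name, COUNT(c.id) FROM departments p LEFT JOIN staff c ON c.dept_id = p.id GROUP BY p.name

Result:
name        | COUNT(c.id)
------------+------------
Engineering | 0          
Finance     | 1          
HR          | 2          
Legal       | 1          
Marketing   | 2          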